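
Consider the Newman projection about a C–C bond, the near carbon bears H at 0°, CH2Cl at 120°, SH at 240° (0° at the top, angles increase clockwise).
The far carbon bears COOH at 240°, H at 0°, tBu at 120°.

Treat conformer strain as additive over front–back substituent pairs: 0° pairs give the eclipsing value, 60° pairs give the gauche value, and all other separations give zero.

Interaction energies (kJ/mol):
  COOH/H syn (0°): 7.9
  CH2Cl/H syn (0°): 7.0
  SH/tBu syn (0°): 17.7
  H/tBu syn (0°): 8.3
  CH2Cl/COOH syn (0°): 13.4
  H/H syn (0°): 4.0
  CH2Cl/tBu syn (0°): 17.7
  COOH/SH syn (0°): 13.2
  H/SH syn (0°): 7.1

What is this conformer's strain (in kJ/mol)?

This conformer is eclipsed. H at 0° is eclipsed with H at 0° (4.0); CH2Cl at 120° is eclipsed with tBu at 120° (17.7); SH at 240° is eclipsed with COOH at 240° (13.2). Total 34.9 kJ/mol.

34.9 kJ/mol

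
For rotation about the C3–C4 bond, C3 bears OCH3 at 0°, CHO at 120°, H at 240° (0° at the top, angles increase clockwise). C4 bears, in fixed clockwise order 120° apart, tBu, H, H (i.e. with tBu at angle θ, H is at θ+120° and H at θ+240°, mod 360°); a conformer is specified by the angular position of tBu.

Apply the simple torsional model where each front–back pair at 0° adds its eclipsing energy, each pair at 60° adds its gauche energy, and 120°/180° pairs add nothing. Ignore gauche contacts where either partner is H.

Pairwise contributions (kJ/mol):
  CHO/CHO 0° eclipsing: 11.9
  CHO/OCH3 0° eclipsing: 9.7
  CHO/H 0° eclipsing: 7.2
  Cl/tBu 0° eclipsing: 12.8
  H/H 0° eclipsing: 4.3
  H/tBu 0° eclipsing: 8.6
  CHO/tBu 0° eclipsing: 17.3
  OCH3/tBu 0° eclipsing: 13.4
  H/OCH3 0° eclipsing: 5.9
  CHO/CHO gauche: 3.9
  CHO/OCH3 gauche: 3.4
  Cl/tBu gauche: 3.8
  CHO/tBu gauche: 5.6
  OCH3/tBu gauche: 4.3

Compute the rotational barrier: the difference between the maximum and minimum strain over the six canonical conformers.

23.2 kJ/mol

tBu at 0° is eclipsed. OCH3 at 0° is eclipsed with tBu at 0° (13.4); CHO at 120° is eclipsed with H at 120° (7.2); H at 240° is eclipsed with H at 240° (4.3). Total 24.9 kJ/mol.
tBu at 60° is staggered. OCH3 at 0° is gauche with tBu at 60° (4.3); CHO at 120° is gauche with tBu at 60° (5.6). Total 9.9 kJ/mol.
tBu at 120° is eclipsed. OCH3 at 0° is eclipsed with H at 0° (5.9); CHO at 120° is eclipsed with tBu at 120° (17.3); H at 240° is eclipsed with H at 240° (4.3). Total 27.5 kJ/mol.
tBu at 180° is staggered. CHO at 120° is gauche with tBu at 180° (5.6). Total 5.6 kJ/mol.
tBu at 240° is eclipsed. OCH3 at 0° is eclipsed with H at 0° (5.9); CHO at 120° is eclipsed with H at 120° (7.2); H at 240° is eclipsed with tBu at 240° (8.6). Total 21.7 kJ/mol.
tBu at 300° is staggered. OCH3 at 0° is gauche with tBu at 300° (4.3). Total 4.3 kJ/mol.
Max at 120° (27.5 kJ/mol), min at 300° (4.3 kJ/mol); barrier = 23.2 kJ/mol.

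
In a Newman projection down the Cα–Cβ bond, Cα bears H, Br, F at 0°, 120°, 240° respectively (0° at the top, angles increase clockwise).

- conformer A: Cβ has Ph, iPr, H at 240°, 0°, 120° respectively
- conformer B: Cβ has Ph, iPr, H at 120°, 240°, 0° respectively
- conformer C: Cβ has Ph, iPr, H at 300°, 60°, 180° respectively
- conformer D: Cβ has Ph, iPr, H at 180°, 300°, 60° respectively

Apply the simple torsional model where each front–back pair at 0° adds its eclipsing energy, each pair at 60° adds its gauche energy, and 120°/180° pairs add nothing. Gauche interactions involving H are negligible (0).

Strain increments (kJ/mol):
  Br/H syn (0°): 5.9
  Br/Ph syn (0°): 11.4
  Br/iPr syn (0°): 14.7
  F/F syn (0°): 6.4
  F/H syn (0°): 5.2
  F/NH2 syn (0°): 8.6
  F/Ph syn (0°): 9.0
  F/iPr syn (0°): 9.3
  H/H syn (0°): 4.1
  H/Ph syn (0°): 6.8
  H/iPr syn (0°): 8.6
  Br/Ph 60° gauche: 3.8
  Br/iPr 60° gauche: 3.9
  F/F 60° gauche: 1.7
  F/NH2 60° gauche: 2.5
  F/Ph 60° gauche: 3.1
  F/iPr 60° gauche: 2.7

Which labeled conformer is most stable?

C

A (eclipsed): H(0°)/iPr(0°) eclipsed 8.6; Br(120°)/H(120°) eclipsed 5.9; F(240°)/Ph(240°) eclipsed 9.0 → 23.5 kJ/mol.
B (eclipsed): H(0°)/H(0°) eclipsed 4.1; Br(120°)/Ph(120°) eclipsed 11.4; F(240°)/iPr(240°) eclipsed 9.3 → 24.8 kJ/mol.
C (staggered): Br(120°)/iPr(60°) gauche 3.9; F(240°)/Ph(300°) gauche 3.1 → 7.0 kJ/mol.
D (staggered): Br(120°)/Ph(180°) gauche 3.8; F(240°)/Ph(180°) gauche 3.1; F(240°)/iPr(300°) gauche 2.7 → 9.6 kJ/mol.
C has the lowest total (7.0 kJ/mol).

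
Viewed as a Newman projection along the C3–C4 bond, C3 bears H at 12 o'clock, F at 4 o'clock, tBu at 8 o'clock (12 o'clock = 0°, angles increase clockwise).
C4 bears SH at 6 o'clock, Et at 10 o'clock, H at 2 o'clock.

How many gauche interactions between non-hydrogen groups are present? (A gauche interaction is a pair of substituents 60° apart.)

Non-H gauche pairs: F(120°)/SH(180°); tBu(240°)/SH(180°); tBu(240°)/Et(300°) — 3 interactions.

3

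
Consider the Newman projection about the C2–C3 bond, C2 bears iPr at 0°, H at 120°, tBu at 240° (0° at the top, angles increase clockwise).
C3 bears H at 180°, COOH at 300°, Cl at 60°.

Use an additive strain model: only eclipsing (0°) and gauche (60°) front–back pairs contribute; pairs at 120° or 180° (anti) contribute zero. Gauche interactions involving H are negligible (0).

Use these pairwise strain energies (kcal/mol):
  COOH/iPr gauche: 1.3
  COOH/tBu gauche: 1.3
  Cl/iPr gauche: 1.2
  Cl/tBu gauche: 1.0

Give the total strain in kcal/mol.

3.8 kcal/mol

This conformer (staggered): iPr(0°)/COOH(300°) gauche 1.3; iPr(0°)/Cl(60°) gauche 1.2; tBu(240°)/COOH(300°) gauche 1.3 → 3.8 kcal/mol.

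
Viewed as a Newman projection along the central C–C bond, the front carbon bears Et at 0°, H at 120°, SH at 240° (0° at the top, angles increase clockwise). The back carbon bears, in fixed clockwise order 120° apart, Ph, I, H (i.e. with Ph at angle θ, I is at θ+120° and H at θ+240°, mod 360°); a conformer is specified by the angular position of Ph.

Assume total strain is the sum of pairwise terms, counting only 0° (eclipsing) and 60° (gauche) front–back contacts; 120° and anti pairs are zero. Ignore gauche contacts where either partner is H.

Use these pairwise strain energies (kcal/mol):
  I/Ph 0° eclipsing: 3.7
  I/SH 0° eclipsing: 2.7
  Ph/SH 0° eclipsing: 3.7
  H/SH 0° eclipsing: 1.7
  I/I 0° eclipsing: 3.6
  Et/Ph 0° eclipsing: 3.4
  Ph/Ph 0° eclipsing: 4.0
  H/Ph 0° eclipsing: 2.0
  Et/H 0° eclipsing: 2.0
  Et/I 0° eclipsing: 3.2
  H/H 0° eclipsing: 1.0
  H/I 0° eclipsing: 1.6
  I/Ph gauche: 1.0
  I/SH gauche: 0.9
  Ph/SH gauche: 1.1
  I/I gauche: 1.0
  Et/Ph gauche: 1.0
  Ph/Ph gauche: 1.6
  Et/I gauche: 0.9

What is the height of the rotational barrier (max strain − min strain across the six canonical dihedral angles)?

Ph at 0° (eclipsed): Et(0°)/Ph(0°) eclipsed 3.4; H(120°)/I(120°) eclipsed 1.6; SH(240°)/H(240°) eclipsed 1.7 → 6.7 kcal/mol.
Ph at 60° (staggered): Et(0°)/Ph(60°) gauche 1.0; SH(240°)/I(180°) gauche 0.9 → 1.9 kcal/mol.
Ph at 120° (eclipsed): Et(0°)/H(0°) eclipsed 2.0; H(120°)/Ph(120°) eclipsed 2.0; SH(240°)/I(240°) eclipsed 2.7 → 6.7 kcal/mol.
Ph at 180° (staggered): Et(0°)/I(300°) gauche 0.9; SH(240°)/Ph(180°) gauche 1.1; SH(240°)/I(300°) gauche 0.9 → 2.9 kcal/mol.
Ph at 240° (eclipsed): Et(0°)/I(0°) eclipsed 3.2; H(120°)/H(120°) eclipsed 1.0; SH(240°)/Ph(240°) eclipsed 3.7 → 7.9 kcal/mol.
Ph at 300° (staggered): Et(0°)/Ph(300°) gauche 1.0; Et(0°)/I(60°) gauche 0.9; SH(240°)/Ph(300°) gauche 1.1 → 3.0 kcal/mol.
Max at 240° (7.9 kcal/mol), min at 60° (1.9 kcal/mol); barrier = 6.0 kcal/mol.

6.0 kcal/mol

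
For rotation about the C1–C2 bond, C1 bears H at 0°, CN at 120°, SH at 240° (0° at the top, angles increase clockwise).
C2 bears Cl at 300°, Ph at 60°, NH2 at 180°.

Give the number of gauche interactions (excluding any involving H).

Non-H gauche pairs: CN(120°)/Ph(60°); CN(120°)/NH2(180°); SH(240°)/Cl(300°); SH(240°)/NH2(180°) — 4 interactions.

4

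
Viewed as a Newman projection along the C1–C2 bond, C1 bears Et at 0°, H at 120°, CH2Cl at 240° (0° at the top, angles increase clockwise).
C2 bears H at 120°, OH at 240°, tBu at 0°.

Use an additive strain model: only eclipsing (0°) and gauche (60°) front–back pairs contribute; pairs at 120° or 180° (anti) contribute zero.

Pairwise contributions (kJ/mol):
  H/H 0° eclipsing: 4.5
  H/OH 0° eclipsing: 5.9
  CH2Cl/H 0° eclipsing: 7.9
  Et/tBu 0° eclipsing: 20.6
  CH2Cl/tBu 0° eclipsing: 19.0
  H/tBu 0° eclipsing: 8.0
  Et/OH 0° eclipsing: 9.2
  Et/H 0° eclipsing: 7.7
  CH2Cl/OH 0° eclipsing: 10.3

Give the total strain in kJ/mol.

This conformer (eclipsed): Et–tBu eclipsed, H–H eclipsed, CH2Cl–OH eclipsed; 20.6 + 4.5 + 10.3 = 35.4 kJ/mol.

35.4 kJ/mol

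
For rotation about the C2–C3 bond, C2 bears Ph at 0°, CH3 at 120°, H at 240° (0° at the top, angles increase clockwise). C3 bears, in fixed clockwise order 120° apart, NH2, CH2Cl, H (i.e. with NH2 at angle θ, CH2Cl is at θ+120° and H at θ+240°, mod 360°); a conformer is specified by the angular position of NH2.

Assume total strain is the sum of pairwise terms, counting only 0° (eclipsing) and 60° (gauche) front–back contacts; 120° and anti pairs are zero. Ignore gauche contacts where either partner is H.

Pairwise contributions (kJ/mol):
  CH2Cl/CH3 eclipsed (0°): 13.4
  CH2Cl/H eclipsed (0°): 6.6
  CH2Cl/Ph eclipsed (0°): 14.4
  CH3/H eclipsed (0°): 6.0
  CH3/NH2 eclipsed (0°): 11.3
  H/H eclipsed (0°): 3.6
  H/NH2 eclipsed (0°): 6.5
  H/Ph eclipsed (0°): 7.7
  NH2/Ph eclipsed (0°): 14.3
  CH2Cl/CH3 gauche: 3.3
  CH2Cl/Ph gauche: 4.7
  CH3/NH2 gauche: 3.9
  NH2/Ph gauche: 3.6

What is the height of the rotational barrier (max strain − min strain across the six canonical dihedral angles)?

NH2 at 0° is eclipsed. Ph at 0° is eclipsed with NH2 at 0° (14.3); CH3 at 120° is eclipsed with CH2Cl at 120° (13.4); H at 240° is eclipsed with H at 240° (3.6). Total 31.3 kJ/mol.
NH2 at 60° is staggered. Ph at 0° is gauche with NH2 at 60° (3.6); CH3 at 120° is gauche with NH2 at 60° (3.9); CH3 at 120° is gauche with CH2Cl at 180° (3.3). Total 10.8 kJ/mol.
NH2 at 120° is eclipsed. Ph at 0° is eclipsed with H at 0° (7.7); CH3 at 120° is eclipsed with NH2 at 120° (11.3); H at 240° is eclipsed with CH2Cl at 240° (6.6). Total 25.6 kJ/mol.
NH2 at 180° is staggered. Ph at 0° is gauche with CH2Cl at 300° (4.7); CH3 at 120° is gauche with NH2 at 180° (3.9). Total 8.6 kJ/mol.
NH2 at 240° is eclipsed. Ph at 0° is eclipsed with CH2Cl at 0° (14.4); CH3 at 120° is eclipsed with H at 120° (6.0); H at 240° is eclipsed with NH2 at 240° (6.5). Total 26.9 kJ/mol.
NH2 at 300° is staggered. Ph at 0° is gauche with NH2 at 300° (3.6); Ph at 0° is gauche with CH2Cl at 60° (4.7); CH3 at 120° is gauche with CH2Cl at 60° (3.3). Total 11.6 kJ/mol.
Max at 0° (31.3 kJ/mol), min at 180° (8.6 kJ/mol); barrier = 22.7 kJ/mol.

22.7 kJ/mol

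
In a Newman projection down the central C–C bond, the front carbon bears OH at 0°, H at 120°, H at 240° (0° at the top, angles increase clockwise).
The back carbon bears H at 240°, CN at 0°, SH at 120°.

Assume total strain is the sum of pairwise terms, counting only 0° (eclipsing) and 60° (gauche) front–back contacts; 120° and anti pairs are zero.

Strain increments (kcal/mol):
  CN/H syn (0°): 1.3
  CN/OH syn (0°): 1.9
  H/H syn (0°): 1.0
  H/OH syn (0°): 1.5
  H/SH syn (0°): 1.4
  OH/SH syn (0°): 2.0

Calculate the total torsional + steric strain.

4.3 kcal/mol

This conformer (eclipsed): OH–CN eclipsed, H–SH eclipsed, H–H eclipsed; 1.9 + 1.4 + 1.0 = 4.3 kcal/mol.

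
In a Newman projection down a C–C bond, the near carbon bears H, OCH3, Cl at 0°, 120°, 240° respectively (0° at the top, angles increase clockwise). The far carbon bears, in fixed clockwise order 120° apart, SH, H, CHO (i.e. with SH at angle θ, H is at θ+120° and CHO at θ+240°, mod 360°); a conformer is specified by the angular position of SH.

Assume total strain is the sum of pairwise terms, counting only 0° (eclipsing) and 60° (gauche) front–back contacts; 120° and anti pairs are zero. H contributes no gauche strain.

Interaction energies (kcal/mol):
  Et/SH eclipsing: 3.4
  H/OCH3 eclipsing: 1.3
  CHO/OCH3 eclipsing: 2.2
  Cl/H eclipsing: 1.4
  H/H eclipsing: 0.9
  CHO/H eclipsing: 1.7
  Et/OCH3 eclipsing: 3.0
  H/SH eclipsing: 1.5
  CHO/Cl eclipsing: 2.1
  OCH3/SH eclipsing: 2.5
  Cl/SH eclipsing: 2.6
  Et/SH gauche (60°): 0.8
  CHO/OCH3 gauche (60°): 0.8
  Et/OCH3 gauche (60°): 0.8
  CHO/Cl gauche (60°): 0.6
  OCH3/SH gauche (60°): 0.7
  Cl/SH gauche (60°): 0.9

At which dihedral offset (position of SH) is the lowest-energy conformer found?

SH at 0° (eclipsed): H(0°)/SH(0°) eclipsed 1.5; OCH3(120°)/H(120°) eclipsed 1.3; Cl(240°)/CHO(240°) eclipsed 2.1 → 4.9 kcal/mol.
SH at 60° (staggered): OCH3(120°)/SH(60°) gauche 0.7; Cl(240°)/CHO(300°) gauche 0.6 → 1.3 kcal/mol.
SH at 120° (eclipsed): H(0°)/CHO(0°) eclipsed 1.7; OCH3(120°)/SH(120°) eclipsed 2.5; Cl(240°)/H(240°) eclipsed 1.4 → 5.6 kcal/mol.
SH at 180° (staggered): OCH3(120°)/SH(180°) gauche 0.7; OCH3(120°)/CHO(60°) gauche 0.8; Cl(240°)/SH(180°) gauche 0.9 → 2.4 kcal/mol.
SH at 240° (eclipsed): H(0°)/H(0°) eclipsed 0.9; OCH3(120°)/CHO(120°) eclipsed 2.2; Cl(240°)/SH(240°) eclipsed 2.6 → 5.7 kcal/mol.
SH at 300° (staggered): OCH3(120°)/CHO(180°) gauche 0.8; Cl(240°)/SH(300°) gauche 0.9; Cl(240°)/CHO(180°) gauche 0.6 → 2.3 kcal/mol.
The minimum (1.3 kcal/mol) occurs with SH at 60°.

60°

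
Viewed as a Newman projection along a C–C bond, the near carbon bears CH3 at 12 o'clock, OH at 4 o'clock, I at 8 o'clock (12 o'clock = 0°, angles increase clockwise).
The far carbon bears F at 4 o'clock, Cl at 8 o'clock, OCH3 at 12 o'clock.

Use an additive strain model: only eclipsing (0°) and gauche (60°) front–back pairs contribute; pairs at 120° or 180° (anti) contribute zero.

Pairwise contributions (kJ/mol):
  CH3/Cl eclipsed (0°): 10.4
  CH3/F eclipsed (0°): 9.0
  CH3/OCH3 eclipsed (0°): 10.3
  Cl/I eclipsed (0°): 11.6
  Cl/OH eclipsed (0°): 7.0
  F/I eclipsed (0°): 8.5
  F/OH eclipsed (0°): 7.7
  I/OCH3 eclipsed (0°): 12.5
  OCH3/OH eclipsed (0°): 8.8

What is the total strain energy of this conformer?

This conformer (eclipsed): CH3(0°)/OCH3(0°) eclipsed 10.3; OH(120°)/F(120°) eclipsed 7.7; I(240°)/Cl(240°) eclipsed 11.6 → 29.6 kJ/mol.

29.6 kJ/mol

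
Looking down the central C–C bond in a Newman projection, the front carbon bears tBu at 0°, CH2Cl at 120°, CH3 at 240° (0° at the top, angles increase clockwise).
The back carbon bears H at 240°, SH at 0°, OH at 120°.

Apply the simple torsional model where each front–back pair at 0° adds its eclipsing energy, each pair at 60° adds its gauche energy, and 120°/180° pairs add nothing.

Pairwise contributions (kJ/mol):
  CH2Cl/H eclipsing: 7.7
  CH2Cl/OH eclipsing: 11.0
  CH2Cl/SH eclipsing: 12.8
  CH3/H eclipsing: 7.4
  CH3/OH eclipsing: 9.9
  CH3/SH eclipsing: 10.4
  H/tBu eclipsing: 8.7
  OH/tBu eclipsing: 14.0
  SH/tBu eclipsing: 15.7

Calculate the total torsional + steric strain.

34.1 kJ/mol

This conformer (eclipsed): tBu–SH eclipsed, CH2Cl–OH eclipsed, CH3–H eclipsed; 15.7 + 11.0 + 7.4 = 34.1 kJ/mol.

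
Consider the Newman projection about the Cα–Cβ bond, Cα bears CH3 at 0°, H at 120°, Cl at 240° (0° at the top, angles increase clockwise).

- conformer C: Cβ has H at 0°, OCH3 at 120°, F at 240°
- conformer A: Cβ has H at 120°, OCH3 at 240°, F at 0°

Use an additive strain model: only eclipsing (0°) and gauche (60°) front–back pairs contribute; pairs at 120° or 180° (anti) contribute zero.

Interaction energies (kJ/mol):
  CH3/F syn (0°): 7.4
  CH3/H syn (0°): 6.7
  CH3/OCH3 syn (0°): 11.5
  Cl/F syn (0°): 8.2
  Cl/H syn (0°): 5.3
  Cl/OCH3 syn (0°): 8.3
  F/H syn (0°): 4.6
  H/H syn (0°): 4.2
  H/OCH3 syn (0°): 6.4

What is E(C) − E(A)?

+1.4 kJ/mol

C is eclipsed. CH3 at 0° is eclipsed with H at 0° (6.7); H at 120° is eclipsed with OCH3 at 120° (6.4); Cl at 240° is eclipsed with F at 240° (8.2). Total 21.3 kJ/mol.
A is eclipsed. CH3 at 0° is eclipsed with F at 0° (7.4); H at 120° is eclipsed with H at 120° (4.2); Cl at 240° is eclipsed with OCH3 at 240° (8.3). Total 19.9 kJ/mol.
E(C) − E(A) = 21.3 − 19.9 = +1.4 kJ/mol.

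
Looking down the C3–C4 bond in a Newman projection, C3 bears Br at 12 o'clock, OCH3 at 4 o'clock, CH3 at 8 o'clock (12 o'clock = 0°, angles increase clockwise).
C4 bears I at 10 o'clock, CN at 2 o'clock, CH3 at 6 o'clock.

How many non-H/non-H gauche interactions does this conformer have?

Non-H gauche pairs: Br(0°)/I(300°); Br(0°)/CN(60°); OCH3(120°)/CN(60°); OCH3(120°)/CH3(180°); CH3(240°)/I(300°); CH3(240°)/CH3(180°) — 6 interactions.

6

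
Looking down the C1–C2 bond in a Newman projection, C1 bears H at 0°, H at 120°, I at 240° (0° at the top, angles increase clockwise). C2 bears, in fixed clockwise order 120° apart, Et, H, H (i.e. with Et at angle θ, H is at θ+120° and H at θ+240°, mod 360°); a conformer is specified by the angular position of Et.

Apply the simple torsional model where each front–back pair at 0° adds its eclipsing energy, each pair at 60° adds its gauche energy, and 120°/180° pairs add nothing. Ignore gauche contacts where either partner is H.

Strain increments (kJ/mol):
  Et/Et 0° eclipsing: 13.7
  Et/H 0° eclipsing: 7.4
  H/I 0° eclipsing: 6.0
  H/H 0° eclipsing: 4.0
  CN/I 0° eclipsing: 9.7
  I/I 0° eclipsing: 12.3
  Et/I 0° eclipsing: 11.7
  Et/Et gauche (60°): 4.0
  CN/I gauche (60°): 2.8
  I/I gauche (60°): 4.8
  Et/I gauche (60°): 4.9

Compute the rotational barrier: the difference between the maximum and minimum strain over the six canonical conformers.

19.7 kJ/mol

Et at 0° (eclipsed): H(0°)/Et(0°) eclipsed 7.4; H(120°)/H(120°) eclipsed 4.0; I(240°)/H(240°) eclipsed 6.0 → 17.4 kJ/mol.
Et at 60° (staggered): no non-H gauche contacts → 0.0 kJ/mol.
Et at 120° (eclipsed): H(0°)/H(0°) eclipsed 4.0; H(120°)/Et(120°) eclipsed 7.4; I(240°)/H(240°) eclipsed 6.0 → 17.4 kJ/mol.
Et at 180° (staggered): I(240°)/Et(180°) gauche 4.9 → 4.9 kJ/mol.
Et at 240° (eclipsed): H(0°)/H(0°) eclipsed 4.0; H(120°)/H(120°) eclipsed 4.0; I(240°)/Et(240°) eclipsed 11.7 → 19.7 kJ/mol.
Et at 300° (staggered): I(240°)/Et(300°) gauche 4.9 → 4.9 kJ/mol.
Max at 240° (19.7 kJ/mol), min at 60° (0.0 kJ/mol); barrier = 19.7 kJ/mol.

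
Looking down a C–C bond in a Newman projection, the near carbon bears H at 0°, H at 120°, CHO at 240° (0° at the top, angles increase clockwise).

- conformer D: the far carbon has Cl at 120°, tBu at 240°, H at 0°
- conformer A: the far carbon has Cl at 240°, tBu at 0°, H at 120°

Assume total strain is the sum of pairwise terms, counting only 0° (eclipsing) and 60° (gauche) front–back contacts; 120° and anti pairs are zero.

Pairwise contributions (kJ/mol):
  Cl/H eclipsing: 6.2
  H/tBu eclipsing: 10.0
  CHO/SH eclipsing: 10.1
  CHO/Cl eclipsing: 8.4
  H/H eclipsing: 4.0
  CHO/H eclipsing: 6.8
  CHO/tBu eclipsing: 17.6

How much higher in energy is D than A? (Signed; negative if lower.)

+5.4 kJ/mol

D (eclipsed): H(0°)/H(0°) eclipsed 4.0; H(120°)/Cl(120°) eclipsed 6.2; CHO(240°)/tBu(240°) eclipsed 17.6 → 27.8 kJ/mol.
A (eclipsed): H(0°)/tBu(0°) eclipsed 10.0; H(120°)/H(120°) eclipsed 4.0; CHO(240°)/Cl(240°) eclipsed 8.4 → 22.4 kJ/mol.
E(D) − E(A) = 27.8 − 22.4 = +5.4 kJ/mol.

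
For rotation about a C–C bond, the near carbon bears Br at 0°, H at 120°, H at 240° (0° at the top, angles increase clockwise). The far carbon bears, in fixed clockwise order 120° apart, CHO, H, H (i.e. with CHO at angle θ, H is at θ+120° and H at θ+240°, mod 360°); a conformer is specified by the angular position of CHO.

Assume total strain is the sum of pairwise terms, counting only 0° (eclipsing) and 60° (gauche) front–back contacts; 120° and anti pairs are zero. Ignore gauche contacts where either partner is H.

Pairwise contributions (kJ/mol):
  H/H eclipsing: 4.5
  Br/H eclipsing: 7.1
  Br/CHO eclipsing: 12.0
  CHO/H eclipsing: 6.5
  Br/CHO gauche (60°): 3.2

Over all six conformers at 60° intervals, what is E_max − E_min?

CHO at 0° (eclipsed): Br(0°)/CHO(0°) eclipsed 12.0; H(120°)/H(120°) eclipsed 4.5; H(240°)/H(240°) eclipsed 4.5 → 21.0 kJ/mol.
CHO at 60° (staggered): Br(0°)/CHO(60°) gauche 3.2 → 3.2 kJ/mol.
CHO at 120° (eclipsed): Br(0°)/H(0°) eclipsed 7.1; H(120°)/CHO(120°) eclipsed 6.5; H(240°)/H(240°) eclipsed 4.5 → 18.1 kJ/mol.
CHO at 180° (staggered): no non-H gauche contacts → 0.0 kJ/mol.
CHO at 240° (eclipsed): Br(0°)/H(0°) eclipsed 7.1; H(120°)/H(120°) eclipsed 4.5; H(240°)/CHO(240°) eclipsed 6.5 → 18.1 kJ/mol.
CHO at 300° (staggered): Br(0°)/CHO(300°) gauche 3.2 → 3.2 kJ/mol.
Max at 0° (21.0 kJ/mol), min at 180° (0.0 kJ/mol); barrier = 21.0 kJ/mol.

21.0 kJ/mol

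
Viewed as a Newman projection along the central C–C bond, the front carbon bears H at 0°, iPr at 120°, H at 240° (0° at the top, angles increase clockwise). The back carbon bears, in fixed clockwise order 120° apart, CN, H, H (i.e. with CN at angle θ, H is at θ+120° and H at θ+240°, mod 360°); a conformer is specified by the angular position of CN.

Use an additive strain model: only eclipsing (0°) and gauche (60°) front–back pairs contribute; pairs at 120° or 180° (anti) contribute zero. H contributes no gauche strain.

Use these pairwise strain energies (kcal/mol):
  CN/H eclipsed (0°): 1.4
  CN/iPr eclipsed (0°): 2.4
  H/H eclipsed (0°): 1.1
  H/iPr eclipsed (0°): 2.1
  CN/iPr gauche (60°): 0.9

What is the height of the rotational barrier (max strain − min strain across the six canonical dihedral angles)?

4.6 kcal/mol

CN at 0° (eclipsed): H–CN eclipsed, iPr–H eclipsed, H–H eclipsed; 1.4 + 2.1 + 1.1 = 4.6 kcal/mol.
CN at 60° (staggered): iPr–CN gauche; 0.9 = 0.9 kcal/mol.
CN at 120° (eclipsed): H–H eclipsed, iPr–CN eclipsed, H–H eclipsed; 1.1 + 2.4 + 1.1 = 4.6 kcal/mol.
CN at 180° (staggered): iPr–CN gauche; 0.9 = 0.9 kcal/mol.
CN at 240° (eclipsed): H–H eclipsed, iPr–H eclipsed, H–CN eclipsed; 1.1 + 2.1 + 1.4 = 4.6 kcal/mol.
CN at 300° (staggered): no non-H gauche contacts → 0.0 kcal/mol.
Max at 0° (4.6 kcal/mol), min at 300° (0.0 kcal/mol); barrier = 4.6 kcal/mol.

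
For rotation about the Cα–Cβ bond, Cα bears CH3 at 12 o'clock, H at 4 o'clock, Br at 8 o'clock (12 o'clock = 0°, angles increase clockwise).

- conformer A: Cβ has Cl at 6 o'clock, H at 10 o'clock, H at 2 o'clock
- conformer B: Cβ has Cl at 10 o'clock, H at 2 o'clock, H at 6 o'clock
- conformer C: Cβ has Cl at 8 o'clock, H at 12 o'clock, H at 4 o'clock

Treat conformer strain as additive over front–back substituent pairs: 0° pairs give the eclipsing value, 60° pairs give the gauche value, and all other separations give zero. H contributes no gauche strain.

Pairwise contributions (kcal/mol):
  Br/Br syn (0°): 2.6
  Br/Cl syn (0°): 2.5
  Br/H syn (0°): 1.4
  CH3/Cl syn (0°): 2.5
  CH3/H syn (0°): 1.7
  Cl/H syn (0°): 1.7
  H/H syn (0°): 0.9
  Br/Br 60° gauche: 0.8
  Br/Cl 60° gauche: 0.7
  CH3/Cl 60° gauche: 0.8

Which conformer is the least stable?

C

A (staggered): Br–Cl gauche; 0.7 = 0.7 kcal/mol.
B (staggered): CH3–Cl gauche, Br–Cl gauche; 0.8 + 0.7 = 1.5 kcal/mol.
C (eclipsed): CH3–H eclipsed, H–H eclipsed, Br–Cl eclipsed; 1.7 + 0.9 + 2.5 = 5.1 kcal/mol.
C has the highest total (5.1 kcal/mol).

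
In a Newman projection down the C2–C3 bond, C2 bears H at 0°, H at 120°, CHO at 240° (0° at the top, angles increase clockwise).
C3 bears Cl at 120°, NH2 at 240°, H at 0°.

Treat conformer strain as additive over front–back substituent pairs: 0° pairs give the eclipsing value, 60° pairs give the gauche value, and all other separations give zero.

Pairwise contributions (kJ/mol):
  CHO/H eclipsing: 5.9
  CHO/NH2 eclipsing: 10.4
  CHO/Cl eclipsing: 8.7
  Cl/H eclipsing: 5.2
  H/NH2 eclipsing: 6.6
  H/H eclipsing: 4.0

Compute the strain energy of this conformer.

This conformer (eclipsed): H(0°)/H(0°) eclipsed 4.0; H(120°)/Cl(120°) eclipsed 5.2; CHO(240°)/NH2(240°) eclipsed 10.4 → 19.6 kJ/mol.

19.6 kJ/mol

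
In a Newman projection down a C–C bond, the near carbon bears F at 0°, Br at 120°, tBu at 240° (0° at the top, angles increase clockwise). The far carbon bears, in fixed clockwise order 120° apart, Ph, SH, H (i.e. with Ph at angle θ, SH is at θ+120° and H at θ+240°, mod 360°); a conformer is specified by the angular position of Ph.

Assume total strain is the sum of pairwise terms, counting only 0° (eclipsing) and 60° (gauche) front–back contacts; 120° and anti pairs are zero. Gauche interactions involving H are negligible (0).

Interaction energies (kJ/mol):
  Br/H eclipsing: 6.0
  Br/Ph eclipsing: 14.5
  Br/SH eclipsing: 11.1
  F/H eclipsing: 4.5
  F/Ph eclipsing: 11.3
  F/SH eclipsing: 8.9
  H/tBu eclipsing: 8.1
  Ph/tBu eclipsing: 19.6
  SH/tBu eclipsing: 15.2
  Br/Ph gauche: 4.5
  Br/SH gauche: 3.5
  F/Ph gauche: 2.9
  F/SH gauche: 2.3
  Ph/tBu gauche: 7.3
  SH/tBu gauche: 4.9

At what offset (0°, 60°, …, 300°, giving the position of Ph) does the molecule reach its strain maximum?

240°

Ph at 0° (eclipsed): F(0°)/Ph(0°) eclipsed 11.3; Br(120°)/SH(120°) eclipsed 11.1; tBu(240°)/H(240°) eclipsed 8.1 → 30.5 kJ/mol.
Ph at 60° (staggered): F(0°)/Ph(60°) gauche 2.9; Br(120°)/Ph(60°) gauche 4.5; Br(120°)/SH(180°) gauche 3.5; tBu(240°)/SH(180°) gauche 4.9 → 15.8 kJ/mol.
Ph at 120° (eclipsed): F(0°)/H(0°) eclipsed 4.5; Br(120°)/Ph(120°) eclipsed 14.5; tBu(240°)/SH(240°) eclipsed 15.2 → 34.2 kJ/mol.
Ph at 180° (staggered): F(0°)/SH(300°) gauche 2.3; Br(120°)/Ph(180°) gauche 4.5; tBu(240°)/Ph(180°) gauche 7.3; tBu(240°)/SH(300°) gauche 4.9 → 19.0 kJ/mol.
Ph at 240° (eclipsed): F(0°)/SH(0°) eclipsed 8.9; Br(120°)/H(120°) eclipsed 6.0; tBu(240°)/Ph(240°) eclipsed 19.6 → 34.5 kJ/mol.
Ph at 300° (staggered): F(0°)/Ph(300°) gauche 2.9; F(0°)/SH(60°) gauche 2.3; Br(120°)/SH(60°) gauche 3.5; tBu(240°)/Ph(300°) gauche 7.3 → 16.0 kJ/mol.
The maximum (34.5 kJ/mol) occurs with Ph at 240°.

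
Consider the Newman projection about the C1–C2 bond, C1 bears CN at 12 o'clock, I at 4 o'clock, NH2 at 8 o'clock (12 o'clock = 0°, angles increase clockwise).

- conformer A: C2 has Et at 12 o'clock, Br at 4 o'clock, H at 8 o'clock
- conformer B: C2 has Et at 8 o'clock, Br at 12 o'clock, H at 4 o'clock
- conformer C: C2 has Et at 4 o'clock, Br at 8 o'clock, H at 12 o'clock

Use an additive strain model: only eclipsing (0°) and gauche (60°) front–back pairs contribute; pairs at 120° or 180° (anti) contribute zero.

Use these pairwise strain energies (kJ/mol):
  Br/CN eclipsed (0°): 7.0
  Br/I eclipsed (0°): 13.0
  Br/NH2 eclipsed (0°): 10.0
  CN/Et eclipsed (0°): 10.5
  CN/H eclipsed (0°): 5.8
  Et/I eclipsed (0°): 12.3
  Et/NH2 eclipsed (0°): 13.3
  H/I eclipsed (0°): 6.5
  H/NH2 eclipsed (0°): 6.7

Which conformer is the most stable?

B

A (eclipsed): CN–Et eclipsed, I–Br eclipsed, NH2–H eclipsed; 10.5 + 13.0 + 6.7 = 30.2 kJ/mol.
B (eclipsed): CN–Br eclipsed, I–H eclipsed, NH2–Et eclipsed; 7.0 + 6.5 + 13.3 = 26.8 kJ/mol.
C (eclipsed): CN–H eclipsed, I–Et eclipsed, NH2–Br eclipsed; 5.8 + 12.3 + 10.0 = 28.1 kJ/mol.
B has the lowest total (26.8 kJ/mol).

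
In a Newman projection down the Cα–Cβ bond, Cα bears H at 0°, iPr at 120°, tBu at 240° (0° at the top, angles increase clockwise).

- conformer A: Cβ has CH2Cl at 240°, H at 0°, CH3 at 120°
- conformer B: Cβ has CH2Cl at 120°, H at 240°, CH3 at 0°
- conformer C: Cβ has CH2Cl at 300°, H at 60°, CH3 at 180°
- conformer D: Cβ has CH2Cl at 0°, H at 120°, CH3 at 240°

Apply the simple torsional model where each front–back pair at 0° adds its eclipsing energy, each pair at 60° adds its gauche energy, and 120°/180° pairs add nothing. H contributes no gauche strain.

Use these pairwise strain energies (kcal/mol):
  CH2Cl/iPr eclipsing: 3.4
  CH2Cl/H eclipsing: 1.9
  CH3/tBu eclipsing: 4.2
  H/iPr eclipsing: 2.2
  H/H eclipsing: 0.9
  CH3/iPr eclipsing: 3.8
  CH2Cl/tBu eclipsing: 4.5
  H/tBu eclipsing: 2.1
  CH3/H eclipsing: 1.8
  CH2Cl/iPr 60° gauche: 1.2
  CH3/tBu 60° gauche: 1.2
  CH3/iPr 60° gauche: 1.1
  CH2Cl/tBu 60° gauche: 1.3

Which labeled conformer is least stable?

A

A (eclipsed): H–H eclipsed, iPr–CH3 eclipsed, tBu–CH2Cl eclipsed; 0.9 + 3.8 + 4.5 = 9.2 kcal/mol.
B (eclipsed): H–CH3 eclipsed, iPr–CH2Cl eclipsed, tBu–H eclipsed; 1.8 + 3.4 + 2.1 = 7.3 kcal/mol.
C (staggered): iPr–CH3 gauche, tBu–CH2Cl gauche, tBu–CH3 gauche; 1.1 + 1.3 + 1.2 = 3.6 kcal/mol.
D (eclipsed): H–CH2Cl eclipsed, iPr–H eclipsed, tBu–CH3 eclipsed; 1.9 + 2.2 + 4.2 = 8.3 kcal/mol.
A has the highest total (9.2 kcal/mol).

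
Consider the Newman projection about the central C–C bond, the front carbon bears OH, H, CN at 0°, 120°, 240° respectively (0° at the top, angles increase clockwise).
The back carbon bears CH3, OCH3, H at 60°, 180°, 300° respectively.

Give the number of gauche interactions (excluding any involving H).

2

Non-H gauche pairs: OH(0°)/CH3(60°); CN(240°)/OCH3(180°) — 2 interactions.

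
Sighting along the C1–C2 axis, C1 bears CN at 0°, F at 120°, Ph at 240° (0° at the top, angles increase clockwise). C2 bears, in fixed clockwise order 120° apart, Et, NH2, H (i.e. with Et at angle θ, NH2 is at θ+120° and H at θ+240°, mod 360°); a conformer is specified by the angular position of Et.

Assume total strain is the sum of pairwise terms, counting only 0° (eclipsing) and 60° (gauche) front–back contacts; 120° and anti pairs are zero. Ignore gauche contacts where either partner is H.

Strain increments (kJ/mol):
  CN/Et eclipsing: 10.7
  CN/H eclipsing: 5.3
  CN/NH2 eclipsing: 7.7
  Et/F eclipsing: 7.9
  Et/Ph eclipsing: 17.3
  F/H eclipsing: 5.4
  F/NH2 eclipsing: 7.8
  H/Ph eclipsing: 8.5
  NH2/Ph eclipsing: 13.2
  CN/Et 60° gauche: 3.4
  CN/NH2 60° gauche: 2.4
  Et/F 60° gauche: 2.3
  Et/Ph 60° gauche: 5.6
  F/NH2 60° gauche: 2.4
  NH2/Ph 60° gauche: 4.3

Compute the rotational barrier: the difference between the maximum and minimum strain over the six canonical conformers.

18.0 kJ/mol

Et at 0° (eclipsed): CN(0°)/Et(0°) eclipsed 10.7; F(120°)/NH2(120°) eclipsed 7.8; Ph(240°)/H(240°) eclipsed 8.5 → 27.0 kJ/mol.
Et at 60° (staggered): CN(0°)/Et(60°) gauche 3.4; F(120°)/Et(60°) gauche 2.3; F(120°)/NH2(180°) gauche 2.4; Ph(240°)/NH2(180°) gauche 4.3 → 12.4 kJ/mol.
Et at 120° (eclipsed): CN(0°)/H(0°) eclipsed 5.3; F(120°)/Et(120°) eclipsed 7.9; Ph(240°)/NH2(240°) eclipsed 13.2 → 26.4 kJ/mol.
Et at 180° (staggered): CN(0°)/NH2(300°) gauche 2.4; F(120°)/Et(180°) gauche 2.3; Ph(240°)/Et(180°) gauche 5.6; Ph(240°)/NH2(300°) gauche 4.3 → 14.6 kJ/mol.
Et at 240° (eclipsed): CN(0°)/NH2(0°) eclipsed 7.7; F(120°)/H(120°) eclipsed 5.4; Ph(240°)/Et(240°) eclipsed 17.3 → 30.4 kJ/mol.
Et at 300° (staggered): CN(0°)/Et(300°) gauche 3.4; CN(0°)/NH2(60°) gauche 2.4; F(120°)/NH2(60°) gauche 2.4; Ph(240°)/Et(300°) gauche 5.6 → 13.8 kJ/mol.
Max at 240° (30.4 kJ/mol), min at 60° (12.4 kJ/mol); barrier = 18.0 kJ/mol.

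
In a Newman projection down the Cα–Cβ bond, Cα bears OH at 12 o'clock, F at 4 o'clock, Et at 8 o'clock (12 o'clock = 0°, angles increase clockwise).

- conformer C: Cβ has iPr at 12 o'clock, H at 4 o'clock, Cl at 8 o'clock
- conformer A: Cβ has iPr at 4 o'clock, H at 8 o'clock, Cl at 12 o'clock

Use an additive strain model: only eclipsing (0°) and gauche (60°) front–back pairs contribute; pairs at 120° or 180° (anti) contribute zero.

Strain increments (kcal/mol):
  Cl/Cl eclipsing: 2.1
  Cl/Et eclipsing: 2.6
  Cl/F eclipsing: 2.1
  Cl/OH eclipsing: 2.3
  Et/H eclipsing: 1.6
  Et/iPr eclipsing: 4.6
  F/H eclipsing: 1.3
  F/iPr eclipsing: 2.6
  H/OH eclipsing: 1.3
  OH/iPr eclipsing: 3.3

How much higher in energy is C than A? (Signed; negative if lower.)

C is eclipsed. OH at 0° is eclipsed with iPr at 0° (3.3); F at 120° is eclipsed with H at 120° (1.3); Et at 240° is eclipsed with Cl at 240° (2.6). Total 7.2 kcal/mol.
A is eclipsed. OH at 0° is eclipsed with Cl at 0° (2.3); F at 120° is eclipsed with iPr at 120° (2.6); Et at 240° is eclipsed with H at 240° (1.6). Total 6.5 kcal/mol.
E(C) − E(A) = 7.2 − 6.5 = +0.7 kcal/mol.

+0.7 kcal/mol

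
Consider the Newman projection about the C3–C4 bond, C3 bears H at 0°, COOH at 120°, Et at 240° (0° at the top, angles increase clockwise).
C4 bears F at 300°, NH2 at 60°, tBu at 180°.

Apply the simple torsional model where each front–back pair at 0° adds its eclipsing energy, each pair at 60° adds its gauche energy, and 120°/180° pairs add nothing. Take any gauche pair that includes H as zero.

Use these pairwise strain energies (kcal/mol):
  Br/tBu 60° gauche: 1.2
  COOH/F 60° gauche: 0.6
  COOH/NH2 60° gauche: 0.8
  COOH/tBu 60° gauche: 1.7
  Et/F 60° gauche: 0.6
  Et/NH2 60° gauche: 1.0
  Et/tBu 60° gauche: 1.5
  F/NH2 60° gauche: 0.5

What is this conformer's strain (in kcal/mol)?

This conformer is staggered. COOH at 120° is gauche with NH2 at 60° (0.8); COOH at 120° is gauche with tBu at 180° (1.7); Et at 240° is gauche with F at 300° (0.6); Et at 240° is gauche with tBu at 180° (1.5). Total 4.6 kcal/mol.

4.6 kcal/mol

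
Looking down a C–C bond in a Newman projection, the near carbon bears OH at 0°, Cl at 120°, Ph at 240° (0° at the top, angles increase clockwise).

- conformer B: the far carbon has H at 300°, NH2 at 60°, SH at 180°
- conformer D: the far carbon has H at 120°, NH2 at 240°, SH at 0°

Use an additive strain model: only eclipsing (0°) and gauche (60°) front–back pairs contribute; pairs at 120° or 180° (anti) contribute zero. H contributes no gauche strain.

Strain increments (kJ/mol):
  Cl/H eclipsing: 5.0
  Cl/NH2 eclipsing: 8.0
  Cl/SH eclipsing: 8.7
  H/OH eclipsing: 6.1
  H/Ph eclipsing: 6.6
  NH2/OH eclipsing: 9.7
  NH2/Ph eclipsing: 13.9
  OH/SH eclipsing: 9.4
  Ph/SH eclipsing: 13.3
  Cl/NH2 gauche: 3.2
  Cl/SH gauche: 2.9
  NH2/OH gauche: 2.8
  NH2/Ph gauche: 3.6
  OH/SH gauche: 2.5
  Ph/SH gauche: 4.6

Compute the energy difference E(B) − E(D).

B (staggered): OH–NH2 gauche, Cl–NH2 gauche, Cl–SH gauche, Ph–SH gauche; 2.8 + 3.2 + 2.9 + 4.6 = 13.5 kJ/mol.
D (eclipsed): OH–SH eclipsed, Cl–H eclipsed, Ph–NH2 eclipsed; 9.4 + 5.0 + 13.9 = 28.3 kJ/mol.
E(B) − E(D) = 13.5 − 28.3 = -14.8 kJ/mol.

-14.8 kJ/mol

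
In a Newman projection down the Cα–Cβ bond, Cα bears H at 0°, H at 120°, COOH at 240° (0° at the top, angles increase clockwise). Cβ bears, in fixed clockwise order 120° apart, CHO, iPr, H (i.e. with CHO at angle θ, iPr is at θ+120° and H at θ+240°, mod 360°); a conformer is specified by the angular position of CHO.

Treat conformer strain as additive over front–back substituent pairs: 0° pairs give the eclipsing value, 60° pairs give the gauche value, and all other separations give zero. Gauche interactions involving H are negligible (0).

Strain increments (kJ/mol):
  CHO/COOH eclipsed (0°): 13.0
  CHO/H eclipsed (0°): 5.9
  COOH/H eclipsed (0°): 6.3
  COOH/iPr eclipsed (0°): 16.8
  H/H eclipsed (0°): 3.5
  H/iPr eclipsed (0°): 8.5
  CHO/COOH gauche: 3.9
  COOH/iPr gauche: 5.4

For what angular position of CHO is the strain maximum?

CHO at 0° is eclipsed. H at 0° is eclipsed with CHO at 0° (5.9); H at 120° is eclipsed with iPr at 120° (8.5); COOH at 240° is eclipsed with H at 240° (6.3). Total 20.7 kJ/mol.
CHO at 60° is staggered. COOH at 240° is gauche with iPr at 180° (5.4). Total 5.4 kJ/mol.
CHO at 120° is eclipsed. H at 0° is eclipsed with H at 0° (3.5); H at 120° is eclipsed with CHO at 120° (5.9); COOH at 240° is eclipsed with iPr at 240° (16.8). Total 26.2 kJ/mol.
CHO at 180° is staggered. COOH at 240° is gauche with CHO at 180° (3.9); COOH at 240° is gauche with iPr at 300° (5.4). Total 9.3 kJ/mol.
CHO at 240° is eclipsed. H at 0° is eclipsed with iPr at 0° (8.5); H at 120° is eclipsed with H at 120° (3.5); COOH at 240° is eclipsed with CHO at 240° (13.0). Total 25.0 kJ/mol.
CHO at 300° is staggered. COOH at 240° is gauche with CHO at 300° (3.9). Total 3.9 kJ/mol.
The maximum (26.2 kJ/mol) occurs with CHO at 120°.

120°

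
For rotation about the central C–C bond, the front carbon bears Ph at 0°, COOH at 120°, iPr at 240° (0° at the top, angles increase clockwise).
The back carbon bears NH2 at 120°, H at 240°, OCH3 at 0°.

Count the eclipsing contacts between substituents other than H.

2

Non-H eclipsing pairs: Ph(0°)/OCH3(0°); COOH(120°)/NH2(120°) — 2 interactions.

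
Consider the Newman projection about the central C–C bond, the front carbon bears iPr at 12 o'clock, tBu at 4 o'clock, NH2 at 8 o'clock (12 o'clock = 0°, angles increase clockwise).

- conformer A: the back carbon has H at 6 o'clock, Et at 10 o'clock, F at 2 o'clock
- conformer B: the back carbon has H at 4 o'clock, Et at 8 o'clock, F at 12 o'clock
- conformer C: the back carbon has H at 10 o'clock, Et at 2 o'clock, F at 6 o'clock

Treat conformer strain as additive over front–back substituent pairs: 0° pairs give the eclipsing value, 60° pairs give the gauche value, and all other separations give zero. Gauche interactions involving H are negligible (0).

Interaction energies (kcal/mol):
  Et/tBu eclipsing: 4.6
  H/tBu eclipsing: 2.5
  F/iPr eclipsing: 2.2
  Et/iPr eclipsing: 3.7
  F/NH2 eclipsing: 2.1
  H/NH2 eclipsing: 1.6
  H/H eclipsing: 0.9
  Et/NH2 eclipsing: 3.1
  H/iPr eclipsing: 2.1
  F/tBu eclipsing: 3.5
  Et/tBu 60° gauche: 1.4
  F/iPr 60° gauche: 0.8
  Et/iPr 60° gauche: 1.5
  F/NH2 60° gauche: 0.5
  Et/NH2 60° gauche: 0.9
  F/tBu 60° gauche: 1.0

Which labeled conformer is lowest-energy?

A

A (staggered): iPr–Et gauche, iPr–F gauche, tBu–F gauche, NH2–Et gauche; 1.5 + 0.8 + 1.0 + 0.9 = 4.2 kcal/mol.
B (eclipsed): iPr–F eclipsed, tBu–H eclipsed, NH2–Et eclipsed; 2.2 + 2.5 + 3.1 = 7.8 kcal/mol.
C (staggered): iPr–Et gauche, tBu–Et gauche, tBu–F gauche, NH2–F gauche; 1.5 + 1.4 + 1.0 + 0.5 = 4.4 kcal/mol.
A has the lowest total (4.2 kcal/mol).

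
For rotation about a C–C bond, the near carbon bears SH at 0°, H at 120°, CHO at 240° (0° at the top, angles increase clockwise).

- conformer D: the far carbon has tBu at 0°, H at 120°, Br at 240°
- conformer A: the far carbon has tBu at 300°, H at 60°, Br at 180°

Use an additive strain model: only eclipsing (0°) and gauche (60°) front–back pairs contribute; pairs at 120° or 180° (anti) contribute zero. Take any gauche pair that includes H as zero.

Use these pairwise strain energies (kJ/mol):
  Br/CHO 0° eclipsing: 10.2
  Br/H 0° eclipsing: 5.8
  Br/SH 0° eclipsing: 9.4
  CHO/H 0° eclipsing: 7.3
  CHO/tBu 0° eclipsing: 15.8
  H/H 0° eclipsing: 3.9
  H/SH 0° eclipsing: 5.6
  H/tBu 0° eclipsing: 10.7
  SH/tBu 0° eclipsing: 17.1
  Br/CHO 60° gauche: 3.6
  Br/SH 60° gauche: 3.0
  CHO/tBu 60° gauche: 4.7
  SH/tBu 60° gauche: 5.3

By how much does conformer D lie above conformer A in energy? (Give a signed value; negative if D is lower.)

+17.6 kJ/mol

D (eclipsed): SH–tBu eclipsed, H–H eclipsed, CHO–Br eclipsed; 17.1 + 3.9 + 10.2 = 31.2 kJ/mol.
A (staggered): SH–tBu gauche, CHO–tBu gauche, CHO–Br gauche; 5.3 + 4.7 + 3.6 = 13.6 kJ/mol.
E(D) − E(A) = 31.2 − 13.6 = +17.6 kJ/mol.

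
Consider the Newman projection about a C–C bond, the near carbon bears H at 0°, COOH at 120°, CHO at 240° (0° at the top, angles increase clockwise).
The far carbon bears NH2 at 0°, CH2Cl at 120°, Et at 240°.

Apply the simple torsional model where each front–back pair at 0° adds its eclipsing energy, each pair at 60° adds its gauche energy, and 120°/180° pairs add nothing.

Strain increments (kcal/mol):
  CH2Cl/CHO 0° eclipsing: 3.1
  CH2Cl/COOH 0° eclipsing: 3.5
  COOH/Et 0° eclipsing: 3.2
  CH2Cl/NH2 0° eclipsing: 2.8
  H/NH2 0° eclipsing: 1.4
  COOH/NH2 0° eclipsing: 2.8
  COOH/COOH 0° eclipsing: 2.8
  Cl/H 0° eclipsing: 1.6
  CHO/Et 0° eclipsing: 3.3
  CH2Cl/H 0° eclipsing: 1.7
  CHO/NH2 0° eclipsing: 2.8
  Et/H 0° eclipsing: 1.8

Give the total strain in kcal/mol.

8.2 kcal/mol

This conformer (eclipsed): H–NH2 eclipsed, COOH–CH2Cl eclipsed, CHO–Et eclipsed; 1.4 + 3.5 + 3.3 = 8.2 kcal/mol.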